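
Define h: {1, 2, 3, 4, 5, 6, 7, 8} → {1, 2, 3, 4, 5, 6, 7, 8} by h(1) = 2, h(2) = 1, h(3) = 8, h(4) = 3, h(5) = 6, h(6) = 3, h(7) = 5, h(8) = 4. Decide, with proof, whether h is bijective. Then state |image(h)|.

h(4) = 3 = h(6) with 4 ≠ 6, so h is not injective, hence not bijective.
The image of h is {1, 2, 3, 4, 5, 6, 8}, which has 7 elements.

7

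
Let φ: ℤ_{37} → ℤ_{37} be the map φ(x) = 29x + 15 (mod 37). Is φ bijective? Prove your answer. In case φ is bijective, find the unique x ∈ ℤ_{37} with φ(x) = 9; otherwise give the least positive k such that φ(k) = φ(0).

10

By definition, injectivity means: for all a, b in the domain, φ(a) = φ(b) implies a = b.
If φ(a) = φ(b), then 29a ≡ 29b (mod 37). Because gcd(29, 37) = 1, we may cancel 29 to get a ≡ b (mod 37).
We now compute 29⁻¹ mod 37 explicitly. Euclid's algorithm: 37 = 1·29 + 8, 29 = 3·8 + 5, 8 = 1·5 + 3, 5 = 1·3 + 2, 3 = 1·2 + 1; back-substituting gives 1 = 23·29 − 18·37, so 29⁻¹ ≡ 23 (mod 37).
For any y ∈ ℤ_{37}, x = 23(y − 15) mod 37 satisfies φ(x) = 29·23(y − 15) + 15 ≡ y (since 29·23 ≡ 1 mod 37). So every y has a preimage.
So φ is bijective.
Since φ is bijective, we compute φ⁻¹(9): solve 29x + 15 ≡ 9 (mod 37), i.e. 29x ≡ 31 (mod 37).
Multiplying by 29⁻¹ = 23 gives x ≡ 23·31 = 713 = 19·37 + 10 ≡ 10 (mod 37).
Check: φ(10) = 29·10 + 15 = 305 = 8·37 + 9 ≡ 9 (mod 37).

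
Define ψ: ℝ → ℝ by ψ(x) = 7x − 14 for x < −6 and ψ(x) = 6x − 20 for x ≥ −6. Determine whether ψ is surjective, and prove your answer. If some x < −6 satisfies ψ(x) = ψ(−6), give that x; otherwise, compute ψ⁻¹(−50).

-5

Both pieces are strictly increasing (slopes 7 and 6), so each is injective on its own interval.
The left piece maps (−∞, −6) onto (−∞, −56); the right piece maps [−6, ∞) onto [−56, ∞).
These images together cover ℝ, so ψ is surjective.
Because the two images are disjoint, no x < −6 has ψ(x) = ψ(−6), so we compute ψ⁻¹(−50): −50 lies in [−56, ∞), so solve 6x − 20 = −50: x = (−50 + 20)/6 = −5.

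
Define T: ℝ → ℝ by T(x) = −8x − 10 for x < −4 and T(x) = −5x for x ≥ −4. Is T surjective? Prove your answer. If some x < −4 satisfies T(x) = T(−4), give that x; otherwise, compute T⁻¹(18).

Both pieces are strictly decreasing (slopes −8 and −5), so each is injective on its own interval.
The left piece maps (−∞, −4) onto (22, ∞); the right piece maps [−4, ∞) onto (−∞, 20].
The union (22, ∞) ∪ (−∞, 20] omits the interval between 22 and 20; in particular 22 has no preimage. So T is not surjective.
Because the two images are disjoint, no x < −4 has T(x) = T(−4), so we compute T⁻¹(18): 18 lies in (−∞, 20], so solve −5x = 18: x = (18 − 0)/(−5) = −18/5.

-18/5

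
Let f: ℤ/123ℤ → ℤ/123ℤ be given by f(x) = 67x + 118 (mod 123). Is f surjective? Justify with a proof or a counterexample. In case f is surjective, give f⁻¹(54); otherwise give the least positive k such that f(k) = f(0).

89

Recall: f is surjective if every y in the codomain equals f(x) for some x in the domain.
Since gcd(67, 123) = 1, 67 is invertible modulo 123. Euclid's algorithm: 123 = 1·67 + 56, 67 = 1·56 + 11, 56 = 5·11 + 1; back-substituting gives 1 = 112·67 − 61·123, so 67⁻¹ ≡ 112 (mod 123).
For any y ∈ ℤ/123ℤ, x = 112(y − 118) mod 123 satisfies f(x) = 67·112(y − 118) + 118 ≡ y (since 67·112 ≡ 1 mod 123). So every y has a preimage.
Hence f is surjective.
Since f is surjective, we find f⁻¹(54): we need 67x ≡ 54 − 118 ≡ 59 (mod 123). Using 67⁻¹ = 112: x ≡ 112·59 = 6608 = 53·123 + 89, so x = 89.
Check: f(89) = 67·89 + 118 = 6081 = 49·123 + 54 ≡ 54 (mod 123).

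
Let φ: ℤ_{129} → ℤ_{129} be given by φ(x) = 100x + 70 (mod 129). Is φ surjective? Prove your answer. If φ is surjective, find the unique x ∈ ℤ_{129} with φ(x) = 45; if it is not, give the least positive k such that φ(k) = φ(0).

Since gcd(100, 129) = 1, 100 is invertible modulo 129. Euclid's algorithm: 129 = 1·100 + 29, 100 = 3·29 + 13, 29 = 2·13 + 3, 13 = 4·3 + 1; back-substituting gives 1 = 40·100 − 31·129, so 100⁻¹ ≡ 40 (mod 129).
Then y ↦ 40(y − 70) is a two-sided inverse to φ, so every y ∈ ℤ_{129} has a preimage.
Hence φ is surjective.
Since φ is surjective, we compute φ⁻¹(45): solve 100x + 70 ≡ 45 (mod 129), i.e. 100x ≡ 104 (mod 129).
Multiplying by 100⁻¹ = 40 gives x ≡ 40·104 = 4160 = 32·129 + 32 ≡ 32 (mod 129).
Check: φ(32) = 100·32 + 70 = 3270 = 25·129 + 45 ≡ 45 (mod 129).

32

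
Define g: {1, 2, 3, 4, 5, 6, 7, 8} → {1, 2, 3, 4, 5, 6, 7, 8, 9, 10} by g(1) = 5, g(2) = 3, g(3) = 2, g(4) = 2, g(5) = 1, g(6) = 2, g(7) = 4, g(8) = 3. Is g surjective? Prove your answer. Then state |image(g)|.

5

No element maps to 6, so g is not surjective.
The image of g is {1, 2, 3, 4, 5}, which has 5 elements.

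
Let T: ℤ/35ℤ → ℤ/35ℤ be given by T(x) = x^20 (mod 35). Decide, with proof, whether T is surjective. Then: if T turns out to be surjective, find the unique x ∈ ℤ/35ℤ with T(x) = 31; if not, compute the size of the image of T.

8

T(3): Repeated squaring mod 35: 3^1 ≡ 3, 3^2 ≡ 3² = 9, 3^4 ≡ 9² = 81 ≡ 11, 3^8 ≡ 11² = 121 ≡ 16, 3^16 ≡ 16² = 256 ≡ 11. Since 20 = 16 + 4, 3^20 ≡ 11·11: 11·11 = 121 ≡ 16. So 3^20 ≡ 16 (mod 35).
T(4): Repeated squaring mod 35: 4^1 ≡ 4, 4^2 ≡ 4² = 16, 4^4 ≡ 16² = 256 ≡ 11, 4^8 ≡ 11² = 121 ≡ 16, 4^16 ≡ 16² = 256 ≡ 11. Since 20 = 16 + 4, 4^20 ≡ 11·11: 11·11 = 121 ≡ 16. So 4^20 ≡ 16 (mod 35).
So T(3) = T(4) = 16 while 3 ≠ 4, so T is not injective.
A non-injective map from the 35-element set ℤ/35ℤ to itself takes at most 34 distinct values, so it cannot be surjective. Hence T is not surjective.
Since T is not surjective, we determine |image(T)|. Computing x^20 mod 35 for each x (by repeated squaring, reducing mod 35 at every step), the values T(0), T(1), …, T(34) are: 0, 1, 11, 16, 16, 25, 1, 21, 1, 11, 30, 16, 11, 1, 21, 15, 11, 16, 16, 11, 15, 21, 1, 11, 16, 30, 11, 1, 21, 1, 25, 16, 16, 11, 1.
The distinct values are {0, 1, 11, 15, 16, 21, 25, 30}; there are 8 of them.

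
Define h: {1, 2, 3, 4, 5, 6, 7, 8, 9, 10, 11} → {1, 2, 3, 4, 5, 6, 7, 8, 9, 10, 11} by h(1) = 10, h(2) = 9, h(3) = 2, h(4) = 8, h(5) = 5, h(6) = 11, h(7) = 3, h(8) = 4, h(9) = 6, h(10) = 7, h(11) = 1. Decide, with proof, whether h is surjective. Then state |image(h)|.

Every element of the codomain has a preimage: 1 = h(11), 2 = h(3), 3 = h(7), 4 = h(8), 5 = h(5), 6 = h(9), 7 = h(10), 8 = h(4), 9 = h(2), 10 = h(1), 11 = h(6).
Thus h is surjective.
The image of h is {1, 2, 3, 4, 5, 6, 7, 8, 9, 10, 11}, which has 11 elements.

11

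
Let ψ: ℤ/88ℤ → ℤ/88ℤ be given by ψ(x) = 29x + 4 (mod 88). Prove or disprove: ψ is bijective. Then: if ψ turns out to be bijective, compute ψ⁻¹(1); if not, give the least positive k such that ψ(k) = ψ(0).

9

Suppose ψ(u) = ψ(v) in ℤ/88ℤ. Then 29u + 4 ≡ 29v + 4 (mod 88), hence 29(u − v) ≡ 0 (mod 88).
Since gcd(29, 88) = 1, 29 is invertible modulo 88, so u − v ≡ 0 (mod 88), i.e. u = v.
We now compute 29⁻¹ mod 88 explicitly. Euclid's algorithm: 88 = 3·29 + 1; back-substituting gives 1 = 85·29 − 28·88, so 29⁻¹ ≡ 85 (mod 88).
Then y ↦ 85(y − 4) is a two-sided inverse to ψ, so every y ∈ ℤ/88ℤ has a preimage.
Therefore ψ is bijective.
Since ψ is bijective, we find ψ⁻¹(1): we need 29x ≡ 1 − 4 ≡ 85 (mod 88). Using 29⁻¹ = 85: x ≡ 85·85 = 7225 = 82·88 + 9, so x = 9.
Check: ψ(9) = 29·9 + 4 = 265 = 3·88 + 1 ≡ 1 (mod 88).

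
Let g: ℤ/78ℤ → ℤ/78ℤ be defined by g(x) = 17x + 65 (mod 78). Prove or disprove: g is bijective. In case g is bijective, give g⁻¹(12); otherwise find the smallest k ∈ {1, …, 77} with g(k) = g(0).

Recall: g is injective if g(x_1) = g(x_2) implies x_1 = x_2.
Suppose g(x_1) = g(x_2) in ℤ/78ℤ. Then 17x_1 + 65 ≡ 17x_2 + 65 (mod 78), so 17(x_1 − x_2) ≡ 0 (mod 78).
Since gcd(17, 78) = 1, 17 is invertible modulo 78, hence x_1 − x_2 ≡ 0 (mod 78), i.e. x_1 = x_2.
We now compute 17⁻¹ mod 78 explicitly. Euclid's algorithm: 78 = 4·17 + 10, 17 = 1·10 + 7, 10 = 1·7 + 3, 7 = 2·3 + 1; back-substituting gives 1 = 23·17 − 5·78, so 17⁻¹ ≡ 23 (mod 78).
For any y ∈ ℤ/78ℤ, x = 23(y − 65) mod 78 satisfies g(x) = 17·23(y − 65) + 65 ≡ y (since 17·23 ≡ 1 mod 78). So every y has a preimage.
Therefore g is bijective.
Since g is bijective, we compute g⁻¹(12): solve 17x + 65 ≡ 12 (mod 78), i.e. 17x ≡ 25 (mod 78).
Multiplying by 17⁻¹ = 23 gives x ≡ 23·25 = 575 = 7·78 + 29 ≡ 29 (mod 78).
Check: g(29) = 17·29 + 65 = 558 = 7·78 + 12 ≡ 12 (mod 78).

29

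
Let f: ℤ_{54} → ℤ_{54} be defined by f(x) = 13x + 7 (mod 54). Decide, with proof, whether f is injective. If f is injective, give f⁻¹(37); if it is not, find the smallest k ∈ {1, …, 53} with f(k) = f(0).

48

By definition, f is injective when f(s) = f(t) forces s = t.
Suppose f(s) = f(t) in ℤ_{54}. Then 13s + 7 ≡ 13t + 7 (mod 54), hence 13(s − t) ≡ 0 (mod 54).
Since gcd(13, 54) = 1, 13 is invertible modulo 54, so s − t ≡ 0 (mod 54), i.e. s = t.
So f is injective.
We now compute 13⁻¹ mod 54 explicitly. Euclid's algorithm: 54 = 4·13 + 2, 13 = 6·2 + 1; back-substituting gives 1 = 25·13 − 6·54, so 13⁻¹ ≡ 25 (mod 54).
Since f is injective, we find f⁻¹(37): we need 13x ≡ 37 − 7 ≡ 30 (mod 54). Using 13⁻¹ = 25: x ≡ 25·30 = 750 = 13·54 + 48, so x = 48.
Check: f(48) = 13·48 + 7 = 631 = 11·54 + 37 ≡ 37 (mod 54).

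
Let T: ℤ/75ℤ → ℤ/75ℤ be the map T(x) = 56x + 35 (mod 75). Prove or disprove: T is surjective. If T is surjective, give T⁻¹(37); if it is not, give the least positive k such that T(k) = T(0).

67

Recall that surjectivity means every element of the codomain has a preimage under T.
Since gcd(56, 75) = 1, 56 is invertible modulo 75. Euclid's algorithm: 75 = 1·56 + 19, 56 = 2·19 + 18, 19 = 1·18 + 1; back-substituting gives 1 = 71·56 − 53·75, so 56⁻¹ ≡ 71 (mod 75).
Then y ↦ 71(y − 35) is a two-sided inverse to T, so every y ∈ ℤ/75ℤ has a preimage.
Thus T is surjective.
Since T is surjective, we find T⁻¹(37): we need 56x ≡ 37 − 35 ≡ 2 (mod 75). Using 56⁻¹ = 71: x ≡ 71·2 = 142 = 1·75 + 67, so x = 67.
Check: T(67) = 56·67 + 35 = 3787 = 50·75 + 37 ≡ 37 (mod 75).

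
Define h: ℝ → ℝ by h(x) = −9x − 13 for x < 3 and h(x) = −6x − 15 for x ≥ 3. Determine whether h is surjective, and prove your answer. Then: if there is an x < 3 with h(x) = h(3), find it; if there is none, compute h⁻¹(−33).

Both pieces are strictly decreasing (slopes −9 and −6), so each is injective on its own interval.
The left piece maps (−∞, 3) onto (−40, ∞); the right piece maps [3, ∞) onto (−∞, −33].
The union (−40, ∞) ∪ (−∞, −33] covers ℝ, so h is surjective.
For the follow-up: the images overlap, so an x < 3 with h(x) = h(3) exists. h(3) = −33; solving −9x − 13 = −33 for x < 3 gives x = (−33 + 13)/(−9) = 20/9.

20/9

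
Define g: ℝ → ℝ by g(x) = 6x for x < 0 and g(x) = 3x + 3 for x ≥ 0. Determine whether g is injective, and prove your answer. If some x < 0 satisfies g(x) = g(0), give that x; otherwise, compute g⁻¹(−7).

-7/6

Both pieces are strictly increasing (slopes 6 and 3), so each is injective on its own interval.
The left piece maps (−∞, 0) onto (−∞, 0); the right piece maps [0, ∞) onto [3, ∞).
These images are disjoint, so no value is attained by both pieces. Therefore g is injective.
Because the two images are disjoint, no x < 0 has g(x) = g(0), so we compute g⁻¹(−7): −7 lies in (−∞, 0), so solve 6x = −7: x = (−7 − 0)/6 = −7/6.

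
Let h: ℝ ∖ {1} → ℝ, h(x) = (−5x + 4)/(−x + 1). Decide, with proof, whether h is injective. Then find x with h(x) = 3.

1/2

Suppose h(s) = h(t). Cross-multiplying: (−5s + 4)(−t + 1) = (−5t + 4)(−s + 1).
Expanding both sides and cancelling the symmetric terms leaves −1·(s − t) = 0. Since −1 ≠ 0, s = t. Thus h is injective.
Solving h(x) = 3: cross-multiplying gives −5x + 4 = 3(−x + 1), which rearranges to −2x = −1, so x = 1/2.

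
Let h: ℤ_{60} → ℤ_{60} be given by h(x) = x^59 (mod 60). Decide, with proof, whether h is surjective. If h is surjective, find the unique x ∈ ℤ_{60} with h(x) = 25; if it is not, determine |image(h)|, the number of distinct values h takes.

45

h(0) = 0^59 = 0.
h(30): Repeated squaring mod 60: 30^1 ≡ 30, 30^2 ≡ 30² = 900 ≡ 0, 30^4 ≡ 0² = 0, 30^8 ≡ 0² = 0, 30^16 ≡ 0² = 0, 30^32 ≡ 0² = 0. Since 59 = 32 + 16 + 8 + 2 + 1, 30^59 ≡ 0·0·0·0·30: 0·0 = 0, then 0·0 = 0, then 0·0 = 0, then 0·30 = 0. So 30^59 ≡ 0 (mod 60).
So h(0) = h(30) = 0 while 0 ≠ 30, so h is not injective.
A non-injective map from the 60-element set ℤ_{60} to itself takes at most 59 distinct values, so it cannot be surjective. So h is not surjective.
Since h is not surjective, we determine |image(h)|. Computing x^59 mod 60 for each x (by repeated squaring, reducing mod 60 at every step), the values h(0), h(1), …, h(59) are: 0, 1, 8, 27, 4, 5, 36, 43, 32, 9, 40, 11, 48, 37, 44, 15, 16, 53, 12, 19, 20, 21, 28, 47, 24, 25, 56, 3, 52, 29, 0, 31, 8, 57, 4, 35, 36, 13, 32, 39, 40, 41, 48, 7, 44, 45, 16, 23, 12, 49, 20, 51, 28, 17, 24, 55, 56, 33, 52, 59.
The distinct values are {0, 1, 3, 4, 5, 7, 8, 9, 11, 12, 13, 15, 16, 17, 19, 20, 21, 23, 24, 25, 27, 28, 29, 31, 32, 33, 35, 36, 37, 39, 40, 41, 43, 44, 45, 47, 48, 49, 51, 52, 53, 55, 56, 57, 59}; there are 45 of them.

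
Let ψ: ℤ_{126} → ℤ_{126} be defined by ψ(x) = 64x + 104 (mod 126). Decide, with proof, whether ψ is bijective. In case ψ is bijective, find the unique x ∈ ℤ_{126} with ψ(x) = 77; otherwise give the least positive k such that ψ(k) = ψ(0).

63

Recall: ψ is injective if ψ(a) = ψ(b) implies a = b.
We have gcd(64, 126) = 2 > 1. Taking a = 0 and b = 63: ψ(0) = 104 and ψ(63) = 64·63 + 104 = 4136 ≡ 104 (mod 126).
So ψ(0) = ψ(63) while 0 ≠ 63, so ψ is not injective, hence not bijective.
Since ψ is not bijective, we find the least positive k with ψ(k) = ψ(0): this means 64k ≡ 0 (mod 126), i.e. 126 ∣ 64k. Since gcd(64, 126) = 2, dividing through by 2 this holds exactly when 63 ∣ 32k, and as gcd(32, 63) = 1, exactly when 63 ∣ k.
The smallest positive such k is 63.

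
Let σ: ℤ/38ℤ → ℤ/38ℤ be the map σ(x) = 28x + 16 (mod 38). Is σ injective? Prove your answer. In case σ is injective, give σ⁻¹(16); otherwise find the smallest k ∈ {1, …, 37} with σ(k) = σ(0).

Recall that injectivity means: for all a, b in the domain, σ(a) = σ(b) implies a = b.
We have gcd(28, 38) = 2 > 1. Taking a = 0 and b = 19: σ(0) = 16 and σ(19) = 28·19 + 16 = 548 ≡ 16 (mod 38).
So σ(0) = σ(19) while 0 ≠ 19, hence σ is not injective.
Since σ is not injective, we find the least positive k with σ(k) = σ(0): this means 28k ≡ 0 (mod 38), i.e. 38 ∣ 28k. Since gcd(28, 38) = 2, dividing through by 2 this holds exactly when 19 ∣ 14k, and as gcd(14, 19) = 1, exactly when 19 ∣ k.
The smallest positive such k is 19.

19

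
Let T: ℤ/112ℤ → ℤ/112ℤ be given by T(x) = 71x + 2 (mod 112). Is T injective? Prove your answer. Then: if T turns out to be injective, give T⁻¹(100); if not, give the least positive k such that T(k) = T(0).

Recall that T is injective when T(u) = T(v) forces u = v.
If T(u) = T(v), then 71u ≡ 71v (mod 112). Because gcd(71, 112) = 1, we may cancel 71 to get u ≡ v (mod 112).
Hence T is injective.
We now compute 71⁻¹ mod 112 explicitly. Euclid's algorithm: 112 = 1·71 + 41, 71 = 1·41 + 30, 41 = 1·30 + 11, 30 = 2·11 + 8, 11 = 1·8 + 3, 8 = 2·3 + 2, 3 = 1·2 + 1; back-substituting gives 1 = 71·71 − 45·112, so 71⁻¹ ≡ 71 (mod 112).
Since T is injective, we compute T⁻¹(100): solve 71x + 2 ≡ 100 (mod 112), i.e. 71x ≡ 98 (mod 112).
Multiplying by 71⁻¹ = 71 gives x ≡ 71·98 = 6958 = 62·112 + 14 ≡ 14 (mod 112).
Check: T(14) = 71·14 + 2 = 996 = 8·112 + 100 ≡ 100 (mod 112).

14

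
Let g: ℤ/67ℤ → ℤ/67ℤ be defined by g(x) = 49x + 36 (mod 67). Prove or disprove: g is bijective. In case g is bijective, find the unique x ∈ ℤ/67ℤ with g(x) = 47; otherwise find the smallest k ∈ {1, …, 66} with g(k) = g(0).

Recall that g is injective when g(a) = g(b) forces a = b.
Suppose g(a) = g(b) in ℤ/67ℤ. Then 49a + 36 ≡ 49b + 36 (mod 67), therefore 49(a − b) ≡ 0 (mod 67).
Since gcd(49, 67) = 1, 49 is invertible modulo 67, therefore a − b ≡ 0 (mod 67), i.e. a = b.
We now compute 49⁻¹ mod 67 explicitly. Euclid's algorithm: 67 = 1·49 + 18, 49 = 2·18 + 13, 18 = 1·13 + 5, 13 = 2·5 + 3, 5 = 1·3 + 2, 3 = 1·2 + 1; back-substituting gives 1 = 26·49 − 19·67, so 49⁻¹ ≡ 26 (mod 67).
For any y ∈ ℤ/67ℤ, x = 26(y − 36) mod 67 satisfies g(x) = 49·26(y − 36) + 36 ≡ y (since 49·26 ≡ 1 mod 67). So every y has a preimage.
Therefore g is bijective.
Since g is bijective, we compute g⁻¹(47): solve 49x + 36 ≡ 47 (mod 67), i.e. 49x ≡ 11 (mod 67).
Multiplying by 49⁻¹ = 26 gives x ≡ 26·11 = 286 = 4·67 + 18 ≡ 18 (mod 67).
Check: g(18) = 49·18 + 36 = 918 = 13·67 + 47 ≡ 47 (mod 67).

18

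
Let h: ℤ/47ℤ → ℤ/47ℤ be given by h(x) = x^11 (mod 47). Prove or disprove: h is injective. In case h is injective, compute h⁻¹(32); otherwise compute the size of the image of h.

14

Since 47 is prime, the nonzero elements of ℤ/47ℤ form a cyclic group of order 46.
As gcd(11, 46) = 1, raising to the 11th power is a bijection on this group: if u^11 ≡ v^11 then (uv^{−1})^11 = 1, and the only element of order dividing gcd(11, 46) = 1 is 1, so u = v.
With h(0) = 0 this makes h injective on all of ℤ/47ℤ, hence bijective (finite equal-size domain and codomain). In particular h is injective.
Since h is injective, we find the preimage of 32. The inverse of x ↦ x^11 on (ℤ/47ℤ)^× is x ↦ x^21, because 11·21 = 231 = 5·46 + 1 ≡ 1 (mod 46) and x^{46} = 1 for x ≠ 0 (Fermat). So h⁻¹(32) = 32^21 mod 47.
Repeated squaring mod 47: 32^1 ≡ 32, 32^2 ≡ 32² = 1024 ≡ 37, 32^4 ≡ 37² = 1369 ≡ 6, 32^8 ≡ 6² = 36, 32^16 ≡ 36² = 1296 ≡ 27. Since 21 = 16 + 4 + 1, 32^21 ≡ 27·6·32: 27·6 = 162 ≡ 21, then 21·32 = 672 ≡ 14. So 32^21 ≡ 14 (mod 47).
Hence h⁻¹(32) = 14.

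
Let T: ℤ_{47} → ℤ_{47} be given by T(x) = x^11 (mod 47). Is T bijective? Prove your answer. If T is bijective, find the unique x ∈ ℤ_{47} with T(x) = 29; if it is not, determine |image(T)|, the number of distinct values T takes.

19

Since 47 is prime, the nonzero elements of ℤ_{47} form a cyclic group of order 46.
As gcd(11, 46) = 1, raising to the 11th power is a bijection on this group: if s^11 ≡ t^11 then (st^{−1})^11 = 1, and the only element of order dividing gcd(11, 46) = 1 is 1, so s = t.
With T(0) = 0 this makes T injective on all of ℤ_{47}, hence bijective (finite equal-size domain and codomain). In particular T is bijective.
Since T is bijective, we find the preimage of 29. The inverse of x ↦ x^11 on (ℤ_{47})^× is x ↦ x^21, because 11·21 = 231 = 5·46 + 1 ≡ 1 (mod 46) and x^{46} = 1 for x ≠ 0 (Fermat). So T⁻¹(29) = 29^21 mod 47.
Repeated squaring mod 47: 29^1 ≡ 29, 29^2 ≡ 29² = 841 ≡ 42, 29^4 ≡ 42² = 1764 ≡ 25, 29^8 ≡ 25² = 625 ≡ 14, 29^16 ≡ 14² = 196 ≡ 8. Since 21 = 16 + 4 + 1, 29^21 ≡ 8·25·29: 8·25 = 200 ≡ 12, then 12·29 = 348 ≡ 19. So 29^21 ≡ 19 (mod 47).
Hence T⁻¹(29) = 19.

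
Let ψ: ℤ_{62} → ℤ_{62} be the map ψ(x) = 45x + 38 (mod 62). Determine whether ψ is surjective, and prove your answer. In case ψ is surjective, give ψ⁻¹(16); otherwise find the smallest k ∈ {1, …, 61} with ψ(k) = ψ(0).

By definition, ψ is surjective if every y in the codomain equals ψ(x) for some x in the domain.
Since gcd(45, 62) = 1, 45 is invertible modulo 62. Euclid's algorithm: 62 = 1·45 + 17, 45 = 2·17 + 11, 17 = 1·11 + 6, 11 = 1·6 + 5, 6 = 1·5 + 1; back-substituting gives 1 = 51·45 − 37·62, so 45⁻¹ ≡ 51 (mod 62).
For any y ∈ ℤ_{62}, x = 51(y − 38) mod 62 satisfies ψ(x) = 45·51(y − 38) + 38 ≡ y (since 45·51 ≡ 1 mod 62). So every y has a preimage.
Therefore ψ is surjective.
Since ψ is surjective, we compute ψ⁻¹(16): solve 45x + 38 ≡ 16 (mod 62), i.e. 45x ≡ 40 (mod 62).
Multiplying by 45⁻¹ = 51 gives x ≡ 51·40 = 2040 = 32·62 + 56 ≡ 56 (mod 62).
Check: ψ(56) = 45·56 + 38 = 2558 = 41·62 + 16 ≡ 16 (mod 62).

56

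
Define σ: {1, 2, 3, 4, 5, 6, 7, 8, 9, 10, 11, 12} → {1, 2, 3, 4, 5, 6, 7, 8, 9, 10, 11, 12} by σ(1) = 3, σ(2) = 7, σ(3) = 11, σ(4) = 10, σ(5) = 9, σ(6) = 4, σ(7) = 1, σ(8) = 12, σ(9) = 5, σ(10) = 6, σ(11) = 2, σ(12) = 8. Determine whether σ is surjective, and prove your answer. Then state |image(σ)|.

12

Every element of the codomain has a preimage: 1 = σ(7), 2 = σ(11), 3 = σ(1), 4 = σ(6), 5 = σ(9), 6 = σ(10), 7 = σ(2), 8 = σ(12), 9 = σ(5), 10 = σ(4), 11 = σ(3), 12 = σ(8).
Thus σ is surjective.
The image of σ is {1, 2, 3, 4, 5, 6, 7, 8, 9, 10, 11, 12}, which has 12 elements.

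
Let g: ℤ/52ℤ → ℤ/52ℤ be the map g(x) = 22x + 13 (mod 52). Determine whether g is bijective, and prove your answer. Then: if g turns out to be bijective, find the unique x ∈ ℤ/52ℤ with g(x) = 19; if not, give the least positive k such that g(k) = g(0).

26

Recall: injectivity means: for all u, v in the domain, g(u) = g(v) implies u = v.
We have gcd(22, 52) = 2 > 1. Taking u = 0 and v = 26: g(0) = 13 and g(26) = 22·26 + 13 = 585 ≡ 13 (mod 52).
So g(0) = g(26) while 0 ≠ 26, thus g is not injective, hence not bijective.
Since g is not bijective, we find the least positive k with g(k) = g(0): this means 22k ≡ 0 (mod 52), i.e. 52 ∣ 22k. Since gcd(22, 52) = 2, dividing through by 2 this holds exactly when 26 ∣ 11k, and as gcd(11, 26) = 1, exactly when 26 ∣ k.
The smallest positive such k is 26.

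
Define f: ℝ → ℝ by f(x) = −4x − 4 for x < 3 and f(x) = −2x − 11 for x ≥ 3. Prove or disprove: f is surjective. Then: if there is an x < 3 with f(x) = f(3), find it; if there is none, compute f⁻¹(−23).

Both pieces are strictly decreasing (slopes −4 and −2), so each is injective on its own interval.
The left piece maps (−∞, 3) onto (−16, ∞); the right piece maps [3, ∞) onto (−∞, −17].
The union (−16, ∞) ∪ (−∞, −17] omits the interval between −16 and −17; in particular −16 has no preimage. So f is not surjective.
Because the two images are disjoint, no x < 3 has f(x) = f(3), so we compute f⁻¹(−23): −23 lies in (−∞, −17], so solve −2x − 11 = −23: x = (−23 + 11)/(−2) = 6.

6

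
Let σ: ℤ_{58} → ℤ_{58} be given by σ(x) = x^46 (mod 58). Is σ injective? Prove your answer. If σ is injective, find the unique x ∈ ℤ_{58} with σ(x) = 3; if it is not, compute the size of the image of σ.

σ(28): Repeated squaring mod 58: 28^1 ≡ 28, 28^2 ≡ 28² = 784 ≡ 30, 28^4 ≡ 30² = 900 ≡ 30, 28^8 ≡ 30² = 900 ≡ 30, 28^16 ≡ 30² = 900 ≡ 30, 28^32 ≡ 30² = 900 ≡ 30. Since 46 = 32 + 8 + 4 + 2, 28^46 ≡ 30·30·30·30: 30·30 = 900 ≡ 30, then 30·30 = 900 ≡ 30, then 30·30 = 900 ≡ 30. So 28^46 ≡ 30 (mod 58).
σ(30): Repeated squaring mod 58: 30^1 ≡ 30, 30^2 ≡ 30² = 900 ≡ 30, 30^4 ≡ 30² = 900 ≡ 30, 30^8 ≡ 30² = 900 ≡ 30, 30^16 ≡ 30² = 900 ≡ 30, 30^32 ≡ 30² = 900 ≡ 30. Since 46 = 32 + 8 + 4 + 2, 30^46 ≡ 30·30·30·30: 30·30 = 900 ≡ 30, then 30·30 = 900 ≡ 30, then 30·30 = 900 ≡ 30. So 30^46 ≡ 30 (mod 58).
So σ(28) = σ(30) = 30 while 28 ≠ 30, therefore σ is not injective.
Since σ is not injective, we determine |image(σ)|. Computing x^46 mod 58 for each x (by repeated squaring, reducing mod 58 at every step), the values σ(0), σ(1), …, σ(57) are: 0, 1, 42, 35, 24, 45, 20, 23, 22, 7, 34, 33, 28, 25, 38, 9, 54, 57, 4, 5, 36, 51, 52, 49, 16, 53, 6, 13, 30, 29, 30, 13, 6, 53, 16, 49, 52, 51, 36, 5, 4, 57, 54, 9, 38, 25, 28, 33, 34, 7, 22, 23, 20, 45, 24, 35, 42, 1.
The distinct values are {0, 1, 4, 5, 6, 7, 9, 13, 16, 20, 22, 23, 24, 25, 28, 29, 30, 33, 34, 35, 36, 38, 42, 45, 49, 51, 52, 53, 54, 57}; there are 30 of them.

30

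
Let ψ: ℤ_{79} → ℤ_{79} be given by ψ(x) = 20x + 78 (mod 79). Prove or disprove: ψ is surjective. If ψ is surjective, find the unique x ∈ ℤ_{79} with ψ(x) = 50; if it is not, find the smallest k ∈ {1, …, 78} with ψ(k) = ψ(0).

Since gcd(20, 79) = 1, 20 is invertible modulo 79. Euclid's algorithm: 79 = 3·20 + 19, 20 = 1·19 + 1; back-substituting gives 1 = 4·20 − 1·79, so 20⁻¹ ≡ 4 (mod 79).
For any y ∈ ℤ_{79}, x = 4(y − 78) mod 79 satisfies ψ(x) = 20·4(y − 78) + 78 ≡ y (since 20·4 ≡ 1 mod 79). So every y has a preimage.
Therefore ψ is surjective.
Since ψ is surjective, we find ψ⁻¹(50): we need 20x ≡ 50 − 78 ≡ 51 (mod 79). Using 20⁻¹ = 4: x ≡ 4·51 = 204 = 2·79 + 46, so x = 46.
Check: ψ(46) = 20·46 + 78 = 998 = 12·79 + 50 ≡ 50 (mod 79).

46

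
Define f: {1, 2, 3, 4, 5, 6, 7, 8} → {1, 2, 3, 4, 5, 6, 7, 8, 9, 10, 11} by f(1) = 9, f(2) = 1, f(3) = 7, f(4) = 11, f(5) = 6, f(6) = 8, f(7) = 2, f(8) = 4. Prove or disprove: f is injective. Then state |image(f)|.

The values f(1), …, f(8) are 9, 1, 7, 11, 6, 8, 2, 4 — all distinct.
So f(a) = f(b) only when a = b, and f is injective.
The image of f is {1, 2, 4, 6, 7, 8, 9, 11}, which has 8 elements.

8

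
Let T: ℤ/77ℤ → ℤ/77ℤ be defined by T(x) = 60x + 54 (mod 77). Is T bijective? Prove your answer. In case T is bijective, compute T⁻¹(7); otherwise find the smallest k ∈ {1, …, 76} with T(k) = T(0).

Recall: T is injective when T(s) = T(t) forces s = t.
If T(s) = T(t), then 60s ≡ 60t (mod 77). Because gcd(60, 77) = 1, we may cancel 60 to get s ≡ t (mod 77).
We now compute 60⁻¹ mod 77 explicitly. Euclid's algorithm: 77 = 1·60 + 17, 60 = 3·17 + 9, 17 = 1·9 + 8, 9 = 1·8 + 1; back-substituting gives 1 = 9·60 − 7·77, so 60⁻¹ ≡ 9 (mod 77).
Then y ↦ 9(y − 54) is a two-sided inverse to T, so every y ∈ ℤ/77ℤ has a preimage.
Therefore T is bijective.
Since T is bijective, we compute T⁻¹(7): solve 60x + 54 ≡ 7 (mod 77), i.e. 60x ≡ 30 (mod 77).
Multiplying by 60⁻¹ = 9 gives x ≡ 9·30 = 270 = 3·77 + 39 ≡ 39 (mod 77).
Check: T(39) = 60·39 + 54 = 2394 = 31·77 + 7 ≡ 7 (mod 77).

39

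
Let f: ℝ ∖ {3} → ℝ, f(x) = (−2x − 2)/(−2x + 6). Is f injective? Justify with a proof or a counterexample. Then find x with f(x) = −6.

17/7

Suppose f(a) = f(b). Cross-multiplying: (−2a − 2)(−2b + 6) = (−2b − 2)(−2a + 6).
Expanding both sides and cancelling the symmetric terms leaves −16·(a − b) = 0. Since −16 ≠ 0, a = b. So f is injective.
Solving f(x) = −6: cross-multiplying gives −2x − 2 = −6(−2x + 6), which rearranges to −14x = −34, so x = 17/7.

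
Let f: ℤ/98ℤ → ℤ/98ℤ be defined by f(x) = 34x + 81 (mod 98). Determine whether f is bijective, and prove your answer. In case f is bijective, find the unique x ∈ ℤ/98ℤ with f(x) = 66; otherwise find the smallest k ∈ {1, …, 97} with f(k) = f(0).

49

We have gcd(34, 98) = 2 > 1. Taking u = 0 and v = 49: f(0) = 81 and f(49) = 34·49 + 81 = 1747 ≡ 81 (mod 98).
So f(0) = f(49) while 0 ≠ 49, hence f is not injective, hence not bijective.
Since f is not bijective, we find the least positive k with f(k) = f(0): this means 34k ≡ 0 (mod 98), i.e. 98 ∣ 34k. Since gcd(34, 98) = 2, dividing through by 2 this holds exactly when 49 ∣ 17k, and as gcd(17, 49) = 1, exactly when 49 ∣ k.
The smallest positive such k is 49.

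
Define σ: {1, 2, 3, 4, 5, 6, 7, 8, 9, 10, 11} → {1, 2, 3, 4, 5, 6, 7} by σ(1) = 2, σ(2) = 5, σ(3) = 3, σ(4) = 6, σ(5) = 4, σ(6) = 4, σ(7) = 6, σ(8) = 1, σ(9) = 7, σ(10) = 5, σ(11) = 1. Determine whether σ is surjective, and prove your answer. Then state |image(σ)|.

7

Every element of the codomain has a preimage: 1 = σ(8), 2 = σ(1), 3 = σ(3), 4 = σ(5), 5 = σ(2), 6 = σ(4), 7 = σ(9).
Thus σ is surjective.
The image of σ is {1, 2, 3, 4, 5, 6, 7}, which has 7 elements.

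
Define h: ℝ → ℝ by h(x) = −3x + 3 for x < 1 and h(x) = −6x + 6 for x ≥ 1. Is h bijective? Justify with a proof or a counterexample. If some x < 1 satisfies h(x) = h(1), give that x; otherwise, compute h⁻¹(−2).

Both pieces are strictly decreasing (slopes −3 and −6), so each is injective on its own interval.
The left piece maps (−∞, 1) onto (0, ∞); the right piece maps [1, ∞) onto (−∞, 0].
Since 0 = 0, the images partition ℝ: h is injective and surjective, hence bijective.
Because the two images are disjoint, no x < 1 has h(x) = h(1), so we compute h⁻¹(−2): −2 lies in (−∞, 0], so solve −6x + 6 = −2: x = (−2 − 6)/(−6) = 4/3.

4/3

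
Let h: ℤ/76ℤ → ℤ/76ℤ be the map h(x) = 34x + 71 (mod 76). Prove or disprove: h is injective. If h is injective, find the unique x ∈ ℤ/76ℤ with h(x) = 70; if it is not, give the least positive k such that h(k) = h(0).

38

We have gcd(34, 76) = 2 > 1. Taking a = 0 and b = 38: h(0) = 71 and h(38) = 34·38 + 71 = 1363 ≡ 71 (mod 76).
So h(0) = h(38) while 0 ≠ 38, so h is not injective.
Since h is not injective, we find the least positive k with h(k) = h(0): this means 34k ≡ 0 (mod 76), i.e. 76 ∣ 34k. Since gcd(34, 76) = 2, dividing through by 2 this holds exactly when 38 ∣ 17k, and as gcd(17, 38) = 1, exactly when 38 ∣ k.
The smallest positive such k is 38.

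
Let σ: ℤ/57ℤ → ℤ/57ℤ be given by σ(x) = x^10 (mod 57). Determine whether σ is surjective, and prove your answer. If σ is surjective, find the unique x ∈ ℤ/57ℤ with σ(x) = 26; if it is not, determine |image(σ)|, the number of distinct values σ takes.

20

σ(8): Repeated squaring mod 57: 8^1 ≡ 8, 8^2 ≡ 8² = 64 ≡ 7, 8^4 ≡ 7² = 49, 8^8 ≡ 49² = 2401 ≡ 7. Since 10 = 8 + 2, 8^10 ≡ 7·7: 7·7 = 49. So 8^10 ≡ 49 (mod 57).
σ(11): Repeated squaring mod 57: 11^1 ≡ 11, 11^2 ≡ 11² = 121 ≡ 7, 11^4 ≡ 7² = 49, 11^8 ≡ 49² = 2401 ≡ 7. Since 10 = 8 + 2, 11^10 ≡ 7·7: 7·7 = 49. So 11^10 ≡ 49 (mod 57).
So σ(8) = σ(11) = 49 while 8 ≠ 11, so σ is not injective.
A non-injective map from the 57-element set ℤ/57ℤ to itself takes at most 56 distinct values, so it cannot be surjective. Hence σ is not surjective.
Since σ is not surjective, we determine |image(σ)|. Computing x^10 mod 57 for each x (by repeated squaring, reducing mod 57 at every step), the values σ(0), σ(1), …, σ(56) are: 0, 1, 55, 54, 4, 43, 6, 7, 49, 9, 28, 49, 45, 25, 43, 42, 16, 55, 39, 19, 1, 36, 16, 4, 24, 25, 7, 30, 28, 28, 30, 7, 25, 24, 4, 16, 36, 1, 19, 39, 55, 16, 42, 43, 25, 45, 49, 28, 9, 49, 7, 6, 43, 4, 54, 55, 1.
The distinct values are {0, 1, 4, 6, 7, 9, 16, 19, 24, 25, 28, 30, 36, 39, 42, 43, 45, 49, 54, 55}; there are 20 of them.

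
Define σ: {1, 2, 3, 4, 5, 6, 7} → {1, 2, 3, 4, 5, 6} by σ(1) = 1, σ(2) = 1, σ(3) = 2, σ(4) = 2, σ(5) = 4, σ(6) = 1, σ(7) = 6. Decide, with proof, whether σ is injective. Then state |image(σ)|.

σ(1) = 1 = σ(2) with 1 ≠ 2, so σ is not injective.
The image of σ is {1, 2, 4, 6}, which has 4 elements.

4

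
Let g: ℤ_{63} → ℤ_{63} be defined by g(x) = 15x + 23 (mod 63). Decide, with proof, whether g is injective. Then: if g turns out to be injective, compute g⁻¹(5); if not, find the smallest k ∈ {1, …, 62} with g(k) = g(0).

Recall that injectivity means: for all u, v in the domain, g(u) = g(v) implies u = v.
We have gcd(15, 63) = 3 > 1. Taking u = 0 and v = 21: g(0) = 23 and g(21) = 15·21 + 23 = 338 ≡ 23 (mod 63).
So g(0) = g(21) while 0 ≠ 21, therefore g is not injective.
Since g is not injective, we find the least positive k with g(k) = g(0): this means 15k ≡ 0 (mod 63), i.e. 63 ∣ 15k. Since gcd(15, 63) = 3, dividing through by 3 this holds exactly when 21 ∣ 5k, and as gcd(5, 21) = 1, exactly when 21 ∣ k.
The smallest positive such k is 21.

21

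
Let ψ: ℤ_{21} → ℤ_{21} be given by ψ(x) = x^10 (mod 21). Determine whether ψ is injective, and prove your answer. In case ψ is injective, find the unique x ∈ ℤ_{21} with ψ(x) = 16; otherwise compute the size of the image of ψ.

8

ψ(2): Repeated squaring mod 21: 2^1 ≡ 2, 2^2 ≡ 2² = 4, 2^4 ≡ 4² = 16, 2^8 ≡ 16² = 256 ≡ 4. Since 10 = 8 + 2, 2^10 ≡ 4·4: 4·4 = 16. So 2^10 ≡ 16 (mod 21).
ψ(5): Repeated squaring mod 21: 5^1 ≡ 5, 5^2 ≡ 5² = 25 ≡ 4, 5^4 ≡ 4² = 16, 5^8 ≡ 16² = 256 ≡ 4. Since 10 = 8 + 2, 5^10 ≡ 4·4: 4·4 = 16. So 5^10 ≡ 16 (mod 21).
So ψ(2) = ψ(5) = 16 while 2 ≠ 5, hence ψ is not injective.
Since ψ is not injective, we determine |image(ψ)|. Computing x^10 mod 21 for each x (by repeated squaring, reducing mod 21 at every step), the values ψ(0), ψ(1), …, ψ(20) are: 0, 1, 16, 18, 4, 16, 15, 7, 1, 9, 4, 4, 9, 1, 7, 15, 16, 4, 18, 16, 1.
The distinct values are {0, 1, 4, 7, 9, 15, 16, 18}; there are 8 of them.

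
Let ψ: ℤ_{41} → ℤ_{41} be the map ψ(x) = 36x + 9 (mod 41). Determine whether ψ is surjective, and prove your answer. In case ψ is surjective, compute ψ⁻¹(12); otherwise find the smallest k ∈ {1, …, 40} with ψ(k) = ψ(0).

By definition, ψ is surjective if every y in the codomain equals ψ(x) for some x in the domain.
Since gcd(36, 41) = 1, 36 is invertible modulo 41. Euclid's algorithm: 41 = 1·36 + 5, 36 = 7·5 + 1; back-substituting gives 1 = 8·36 − 7·41, so 36⁻¹ ≡ 8 (mod 41).
For any y ∈ ℤ_{41}, x = 8(y − 9) mod 41 satisfies ψ(x) = 36·8(y − 9) + 9 ≡ y (since 36·8 ≡ 1 mod 41). So every y has a preimage.
Therefore ψ is surjective.
Since ψ is surjective, we compute ψ⁻¹(12): solve 36x + 9 ≡ 12 (mod 41), i.e. 36x ≡ 3 (mod 41).
Multiplying by 36⁻¹ = 8 gives x ≡ 8·3 = 24 ≡ 24 (mod 41).
Check: ψ(24) = 36·24 + 9 = 873 = 21·41 + 12 ≡ 12 (mod 41).

24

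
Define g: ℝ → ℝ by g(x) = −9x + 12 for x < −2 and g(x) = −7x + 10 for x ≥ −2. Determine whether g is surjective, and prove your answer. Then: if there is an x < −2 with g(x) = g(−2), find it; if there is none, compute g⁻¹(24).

Both pieces are strictly decreasing (slopes −9 and −7), so each is injective on its own interval.
The left piece maps (−∞, −2) onto (30, ∞); the right piece maps [−2, ∞) onto (−∞, 24].
The union (30, ∞) ∪ (−∞, 24] omits the interval between 30 and 24; in particular 30 has no preimage. So g is not surjective.
Because the two images are disjoint, no x < −2 has g(x) = g(−2), so we compute g⁻¹(24): 24 lies in (−∞, 24], so solve −7x + 10 = 24: x = (24 − 10)/(−7) = −2.

-2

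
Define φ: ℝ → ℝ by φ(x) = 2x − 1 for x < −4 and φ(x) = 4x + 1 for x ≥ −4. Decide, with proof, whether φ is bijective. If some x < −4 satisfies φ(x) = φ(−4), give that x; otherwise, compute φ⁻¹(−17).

Both pieces are strictly increasing (slopes 2 and 4), so each is injective on its own interval.
The left piece maps (−∞, −4) onto (−∞, −9); the right piece maps [−4, ∞) onto [−15, ∞).
These images overlap. In particular φ(−4) = −15 (right piece), and solving 2x − 1 = −15 on the left piece gives x = −7 < −4.
So φ(−7) = φ(−4) with −7 ≠ −4, and φ is not injective, hence not bijective. This x = −7 is the requested value below −4.

-7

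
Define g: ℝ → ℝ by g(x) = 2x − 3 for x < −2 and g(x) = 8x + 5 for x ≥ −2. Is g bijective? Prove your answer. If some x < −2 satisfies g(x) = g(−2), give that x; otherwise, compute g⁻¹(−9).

Both pieces are strictly increasing (slopes 2 and 8), so each is injective on its own interval.
The left piece maps (−∞, −2) onto (−∞, −7); the right piece maps [−2, ∞) onto [−11, ∞).
These images overlap. In particular g(−2) = −11 (right piece), and solving 2x − 3 = −11 on the left piece gives x = −4 < −2.
So g(−4) = g(−2) with −4 ≠ −2, and g is not injective, hence not bijective. This x = −4 is the requested value below −2.

-4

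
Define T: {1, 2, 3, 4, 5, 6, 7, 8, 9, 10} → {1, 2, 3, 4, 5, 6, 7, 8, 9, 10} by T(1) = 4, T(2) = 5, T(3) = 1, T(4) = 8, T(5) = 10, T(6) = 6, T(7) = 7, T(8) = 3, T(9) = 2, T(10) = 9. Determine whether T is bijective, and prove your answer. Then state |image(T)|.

The values 4, 5, 1, 8, 10, 6, 7, 3, 2, 9 are a permutation of {1, 2, 3, 4, 5, 6, 7, 8, 9, 10}: each element appears exactly once.
So T is injective and surjective, hence bijective.
The image of T is {1, 2, 3, 4, 5, 6, 7, 8, 9, 10}, which has 10 elements.

10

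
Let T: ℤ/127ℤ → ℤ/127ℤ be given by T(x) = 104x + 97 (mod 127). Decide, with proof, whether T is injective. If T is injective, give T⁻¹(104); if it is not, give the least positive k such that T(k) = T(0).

Recall: T is injective if T(x_1) = T(x_2) implies x_1 = x_2.
If T(x_1) = T(x_2), then 104x_1 ≡ 104x_2 (mod 127). Because gcd(104, 127) = 1, we may cancel 104 to get x_1 ≡ x_2 (mod 127).
Thus T is injective.
We now compute 104⁻¹ mod 127 explicitly. Euclid's algorithm: 127 = 1·104 + 23, 104 = 4·23 + 12, 23 = 1·12 + 11, 12 = 1·11 + 1; back-substituting gives 1 = 11·104 − 9·127, so 104⁻¹ ≡ 11 (mod 127).
Since T is injective, we find T⁻¹(104): we need 104x ≡ 104 − 97 ≡ 7 (mod 127). Using 104⁻¹ = 11: x ≡ 11·7 = 77, so x = 77.
Check: T(77) = 104·77 + 97 = 8105 = 63·127 + 104 ≡ 104 (mod 127).

77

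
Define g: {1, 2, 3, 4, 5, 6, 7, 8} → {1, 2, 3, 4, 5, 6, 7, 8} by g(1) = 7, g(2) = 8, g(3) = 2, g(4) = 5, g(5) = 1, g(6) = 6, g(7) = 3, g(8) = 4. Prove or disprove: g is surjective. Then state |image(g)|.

8

Every element of the codomain has a preimage: 1 = g(5), 2 = g(3), 3 = g(7), 4 = g(8), 5 = g(4), 6 = g(6), 7 = g(1), 8 = g(2).
Thus g is surjective.
The image of g is {1, 2, 3, 4, 5, 6, 7, 8}, which has 8 elements.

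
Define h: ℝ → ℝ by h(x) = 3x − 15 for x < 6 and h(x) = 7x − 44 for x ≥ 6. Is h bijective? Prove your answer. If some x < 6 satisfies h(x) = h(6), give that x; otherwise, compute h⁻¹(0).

13/3

Both pieces are strictly increasing (slopes 3 and 7), so each is injective on its own interval.
The left piece maps (−∞, 6) onto (−∞, 3); the right piece maps [6, ∞) onto [−2, ∞).
These images overlap. In particular h(6) = −2 (right piece), and solving 3x − 15 = −2 on the left piece gives x = 13/3 < 6.
So h(13/3) = h(6) with 13/3 ≠ 6, and h is not injective, hence not bijective. This x = 13/3 is the requested value below 6.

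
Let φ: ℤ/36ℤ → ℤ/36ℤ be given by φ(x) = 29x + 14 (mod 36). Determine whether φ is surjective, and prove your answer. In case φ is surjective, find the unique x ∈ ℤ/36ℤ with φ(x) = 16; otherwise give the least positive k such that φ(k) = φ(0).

Recall that surjectivity means every element of the codomain has a preimage under φ.
Since gcd(29, 36) = 1, 29 is invertible modulo 36. Euclid's algorithm: 36 = 1·29 + 7, 29 = 4·7 + 1; back-substituting gives 1 = 5·29 − 4·36, so 29⁻¹ ≡ 5 (mod 36).
For any y ∈ ℤ/36ℤ, x = 5(y − 14) mod 36 satisfies φ(x) = 29·5(y − 14) + 14 ≡ y (since 29·5 ≡ 1 mod 36). So every y has a preimage.
Thus φ is surjective.
Since φ is surjective, we compute φ⁻¹(16): solve 29x + 14 ≡ 16 (mod 36), i.e. 29x ≡ 2 (mod 36).
Multiplying by 29⁻¹ = 5 gives x ≡ 5·2 = 10 ≡ 10 (mod 36).
Check: φ(10) = 29·10 + 14 = 304 = 8·36 + 16 ≡ 16 (mod 36).

10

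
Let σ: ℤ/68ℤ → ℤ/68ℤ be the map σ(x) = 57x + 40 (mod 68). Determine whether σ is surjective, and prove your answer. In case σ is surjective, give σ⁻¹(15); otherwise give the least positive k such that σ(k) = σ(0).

27

Since gcd(57, 68) = 1, 57 is invertible modulo 68. Euclid's algorithm: 68 = 1·57 + 11, 57 = 5·11 + 2, 11 = 5·2 + 1; back-substituting gives 1 = 37·57 − 31·68, so 57⁻¹ ≡ 37 (mod 68).
Then y ↦ 37(y − 40) is a two-sided inverse to σ, so every y ∈ ℤ/68ℤ has a preimage.
So σ is surjective.
Since σ is surjective, we compute σ⁻¹(15): solve 57x + 40 ≡ 15 (mod 68), i.e. 57x ≡ 43 (mod 68).
Multiplying by 57⁻¹ = 37 gives x ≡ 37·43 = 1591 = 23·68 + 27 ≡ 27 (mod 68).
Check: σ(27) = 57·27 + 40 = 1579 = 23·68 + 15 ≡ 15 (mod 68).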